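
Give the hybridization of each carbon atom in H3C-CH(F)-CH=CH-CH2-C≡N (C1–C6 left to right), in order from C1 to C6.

C1 sp3, C2 sp3, C3 sp2, C4 sp2, C5 sp3, C6 sp

C1: 4 σ bonds — 4 electron domains, sp3.
C2: 4 σ bonds — 4 electron domains, sp3.
C3 (3 σ bonds, plus one π bond) has steric number 3: sp2.
C4: 3 σ bonds, plus one π bond — 3 electron domains, sp2.
C5 (4 σ bonds) has steric number 4: sp3.
C6 is sp: 2 σ bonds, plus two π bonds, 2 electron-density regions.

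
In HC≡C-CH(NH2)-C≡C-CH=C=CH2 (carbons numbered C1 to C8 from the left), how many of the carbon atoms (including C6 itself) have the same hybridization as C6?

2

C6 is sp2 (one π bond).
C1: sp
C2: sp
C3: sp3
C4: sp
C5: sp
C6: sp2 ✓
C7: sp
C8: sp2 ✓
2 carbons are sp2.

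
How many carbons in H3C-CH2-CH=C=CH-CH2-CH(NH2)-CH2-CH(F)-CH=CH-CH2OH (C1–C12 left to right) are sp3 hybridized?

C1: sp3 ✓
C2: sp3 ✓
C3: sp2
C4: sp
C5: sp2
C6: sp3 ✓
C7: sp3 ✓
C8: sp3 ✓
C9: sp3 ✓
C10: sp2
C11: sp2
C12: sp3 ✓
C1, C2, C6, C7, C8, C9, C12 → 7 sp3 carbons.

7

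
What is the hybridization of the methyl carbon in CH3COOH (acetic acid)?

The methyl carbon: 4 σ bonds; 4 regions of electron density → sp3.

sp³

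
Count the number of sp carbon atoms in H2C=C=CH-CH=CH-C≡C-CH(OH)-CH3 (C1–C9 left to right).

C1: sp2
C2: sp ✓
C3: sp2
C4: sp2
C5: sp2
C6: sp ✓
C7: sp ✓
C8: sp3
C9: sp3
C2, C6, C7 → 3 sp carbons.

3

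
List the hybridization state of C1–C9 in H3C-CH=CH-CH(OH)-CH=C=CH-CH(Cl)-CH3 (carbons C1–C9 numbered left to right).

C1: 4 σ bonds; 4 regions of electron density → sp3.
C2: 3 σ bonds, plus one π bond; 3 regions of electron density → sp2.
C3: 3 σ bonds, plus one π bond — 3 electron domains, sp2.
C4 has 4 σ bonds: steric number 4 → sp3.
C5 (3 σ bonds, plus one π bond) has steric number 3: sp2.
C6 is sp: 2 σ bonds, plus two π bonds, 2 electron-density regions.
C7: 3 σ bonds, plus one π bond — 3 electron domains, sp2.
C8: 4 σ bonds; 4 regions of electron density → sp3.
C9 (4 σ bonds) has steric number 4: sp3.

C1 sp3, C2 sp2, C3 sp2, C4 sp3, C5 sp2, C6 sp, C7 sp2, C8 sp3, C9 sp3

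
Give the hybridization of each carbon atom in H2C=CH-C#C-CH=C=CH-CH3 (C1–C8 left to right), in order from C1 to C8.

C1 sp2, C2 sp2, C3 sp, C4 sp, C5 sp2, C6 sp, C7 sp2, C8 sp3

C1 is sp2: 3 σ bonds, plus one π bond, 3 electron-density regions.
C2 is sp2: 3 σ bonds, plus one π bond, 3 electron-density regions.
C3: 2 σ bonds, plus two π bonds; 2 regions of electron density → sp.
C4: 2 σ bonds, plus two π bonds — 2 electron domains, sp.
C5: 3 σ bonds, plus one π bond; 3 regions of electron density → sp2.
C6 has 2 σ bonds, plus two π bonds: steric number 2 → sp.
C7: 3 σ bonds, plus one π bond; 3 regions of electron density → sp2.
C8 is sp3: 4 σ bonds, 4 electron-density regions.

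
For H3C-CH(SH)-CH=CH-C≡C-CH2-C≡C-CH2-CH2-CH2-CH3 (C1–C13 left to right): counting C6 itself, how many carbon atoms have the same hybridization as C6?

C6 is sp (two π bonds).
C1: sp3
C2: sp3
C3: sp2
C4: sp2
C5: sp ✓
C6: sp ✓
C7: sp3
C8: sp ✓
C9: sp ✓
C10: sp3
C11: sp3
C12: sp3
C13: sp3
4 carbons are sp.

4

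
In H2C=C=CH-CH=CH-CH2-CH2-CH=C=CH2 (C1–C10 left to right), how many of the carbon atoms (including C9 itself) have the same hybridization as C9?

C9 is sp (two π bonds).
C1: sp2
C2: sp ✓
C3: sp2
C4: sp2
C5: sp2
C6: sp3
C7: sp3
C8: sp2
C9: sp ✓
C10: sp2
2 carbons are sp.

2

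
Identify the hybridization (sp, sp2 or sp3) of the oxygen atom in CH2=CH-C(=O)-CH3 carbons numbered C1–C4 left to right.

sp²

The oxygen atom — 1 σ bond and 2 lone pairs, plus one π bond. Steric number 3, so sp2.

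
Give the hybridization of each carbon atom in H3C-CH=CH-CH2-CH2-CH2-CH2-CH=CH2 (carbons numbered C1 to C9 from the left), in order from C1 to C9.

C1: 4 σ bonds; 4 regions of electron density → sp3.
C2 has 3 σ bonds, plus one π bond: steric number 3 → sp2.
C3 has 3 σ bonds, plus one π bond: steric number 3 → sp2.
C4: 4 σ bonds; 4 regions of electron density → sp3.
C5 has 4 σ bonds: steric number 4 → sp3.
C6 is sp3: 4 σ bonds, 4 electron-density regions.
C7 carries 4 σ bonds, giving a steric number of 4, so it is sp3.
C8 has 3 σ bonds, plus one π bond: steric number 3 → sp2.
C9 is sp2: 3 σ bonds, plus one π bond, 3 electron-density regions.

C1 sp3, C2 sp2, C3 sp2, C4 sp3, C5 sp3, C6 sp3, C7 sp3, C8 sp2, C9 sp2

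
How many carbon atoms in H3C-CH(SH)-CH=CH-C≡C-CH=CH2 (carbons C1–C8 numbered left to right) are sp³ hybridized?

C1: sp3 ✓
C2: sp3 ✓
C3: sp2
C4: sp2
C5: sp
C6: sp
C7: sp2
C8: sp2
C1, C2 → 2 sp3 carbons.

2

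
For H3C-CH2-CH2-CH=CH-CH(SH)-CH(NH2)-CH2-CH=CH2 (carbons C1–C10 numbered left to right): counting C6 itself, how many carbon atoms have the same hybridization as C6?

C6 is sp3 (only σ bonds).
C1: sp3 ✓
C2: sp3 ✓
C3: sp3 ✓
C4: sp2
C5: sp2
C6: sp3 ✓
C7: sp3 ✓
C8: sp3 ✓
C9: sp2
C10: sp2
6 carbons are sp3.

6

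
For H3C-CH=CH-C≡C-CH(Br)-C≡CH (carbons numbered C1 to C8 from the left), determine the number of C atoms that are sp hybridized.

C1: sp3
C2: sp2
C3: sp2
C4: sp ✓
C5: sp ✓
C6: sp3
C7: sp ✓
C8: sp ✓
C4, C5, C7, C8 → 4 sp carbons.

4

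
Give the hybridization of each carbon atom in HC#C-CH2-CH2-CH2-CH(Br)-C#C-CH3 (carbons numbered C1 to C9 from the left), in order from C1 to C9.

C1 sp, C2 sp, C3 sp3, C4 sp3, C5 sp3, C6 sp3, C7 sp, C8 sp, C9 sp3

C1 — 2 σ bonds, plus two π bonds. Steric number 2, so sp.
C2: 2 σ bonds, plus two π bonds — 2 electron domains, sp.
C3 carries 4 σ bonds, giving a steric number of 4, so it is sp3.
C4 (4 σ bonds) has steric number 4: sp3.
C5 is sp3: 4 σ bonds, 4 electron-density regions.
C6 has 4 σ bonds: steric number 4 → sp3.
C7: 2 σ bonds, plus two π bonds; 2 regions of electron density → sp.
C8 — 2 σ bonds, plus two π bonds. Steric number 2, so sp.
C9 carries 4 σ bonds, giving a steric number of 4, so it is sp3.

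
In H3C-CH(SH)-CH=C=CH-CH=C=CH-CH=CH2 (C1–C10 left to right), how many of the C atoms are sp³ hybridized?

2

C1: sp3 ✓
C2: sp3 ✓
C3: sp2
C4: sp
C5: sp2
C6: sp2
C7: sp
C8: sp2
C9: sp2
C10: sp2
C1, C2 → 2 sp3 carbons.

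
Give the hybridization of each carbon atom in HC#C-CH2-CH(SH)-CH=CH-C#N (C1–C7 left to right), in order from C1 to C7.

C1 sp, C2 sp, C3 sp3, C4 sp3, C5 sp2, C6 sp2, C7 sp

C1 is sp: 2 σ bonds, plus two π bonds, 2 electron-density regions.
C2 (2 σ bonds, plus two π bonds) has steric number 2: sp.
C3: 4 σ bonds — 4 electron domains, sp3.
C4 (4 σ bonds) has steric number 4: sp3.
C5 carries 3 σ bonds, plus one π bond, giving a steric number of 3, so it is sp2.
C6 is sp2: 3 σ bonds, plus one π bond, 3 electron-density regions.
C7 is sp: 2 σ bonds, plus two π bonds, 2 electron-density regions.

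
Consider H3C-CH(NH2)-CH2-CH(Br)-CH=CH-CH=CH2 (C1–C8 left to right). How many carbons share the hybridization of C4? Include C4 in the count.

C4 is sp3 (only σ bonds).
C1: sp3 ✓
C2: sp3 ✓
C3: sp3 ✓
C4: sp3 ✓
C5: sp2
C6: sp2
C7: sp2
C8: sp2
4 carbons are sp3.

4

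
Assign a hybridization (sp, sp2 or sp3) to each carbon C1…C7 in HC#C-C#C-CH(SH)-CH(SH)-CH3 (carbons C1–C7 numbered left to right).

C1 has 2 σ bonds, plus two π bonds: steric number 2 → sp.
C2 carries 2 σ bonds, plus two π bonds, giving a steric number of 2, so it is sp.
C3 (2 σ bonds, plus two π bonds) has steric number 2: sp.
C4 carries 2 σ bonds, plus two π bonds, giving a steric number of 2, so it is sp.
C5 carries 4 σ bonds, giving a steric number of 4, so it is sp3.
C6 — 4 σ bonds. Steric number 4, so sp3.
C7 carries 4 σ bonds, giving a steric number of 4, so it is sp3.

C1 sp, C2 sp, C3 sp, C4 sp, C5 sp3, C6 sp3, C7 sp3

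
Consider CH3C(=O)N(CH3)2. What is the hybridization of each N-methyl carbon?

sp3

Each N-methyl carbon — 4 σ bonds. Steric number 4, so sp3.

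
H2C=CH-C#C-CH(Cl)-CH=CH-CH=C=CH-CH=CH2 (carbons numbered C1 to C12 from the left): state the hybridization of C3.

C3 has 2 σ bonds, plus two π bonds: steric number 2 → sp.

sp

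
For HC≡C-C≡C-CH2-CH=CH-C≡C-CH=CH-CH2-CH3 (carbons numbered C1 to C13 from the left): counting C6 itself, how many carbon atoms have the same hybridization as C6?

4

C6 is sp2 (one π bond).
C1: sp
C2: sp
C3: sp
C4: sp
C5: sp3
C6: sp2 ✓
C7: sp2 ✓
C8: sp
C9: sp
C10: sp2 ✓
C11: sp2 ✓
C12: sp3
C13: sp3
4 carbons are sp2.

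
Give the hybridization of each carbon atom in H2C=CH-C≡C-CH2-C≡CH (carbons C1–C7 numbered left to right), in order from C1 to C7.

C1 sp2, C2 sp2, C3 sp, C4 sp, C5 sp3, C6 sp, C7 sp

C1 has 3 σ bonds, plus one π bond: steric number 3 → sp2.
C2 is sp2: 3 σ bonds, plus one π bond, 3 electron-density regions.
C3 is sp: 2 σ bonds, plus two π bonds, 2 electron-density regions.
C4 has 2 σ bonds, plus two π bonds: steric number 2 → sp.
C5: 4 σ bonds; 4 regions of electron density → sp3.
C6 carries 2 σ bonds, plus two π bonds, giving a steric number of 2, so it is sp.
C7: 2 σ bonds, plus two π bonds — 2 electron domains, sp.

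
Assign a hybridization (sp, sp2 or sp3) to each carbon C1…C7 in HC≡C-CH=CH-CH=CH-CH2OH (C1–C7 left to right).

C1 sp, C2 sp, C3 sp2, C4 sp2, C5 sp2, C6 sp2, C7 sp3

C1: 2 σ bonds, plus two π bonds; 2 regions of electron density → sp.
C2: 2 σ bonds, plus two π bonds; 2 regions of electron density → sp.
C3: 3 σ bonds, plus one π bond — 3 electron domains, sp2.
C4: 3 σ bonds, plus one π bond — 3 electron domains, sp2.
C5: 3 σ bonds, plus one π bond — 3 electron domains, sp2.
C6: 3 σ bonds, plus one π bond — 3 electron domains, sp2.
C7 is sp3: 4 σ bonds, 4 electron-density regions.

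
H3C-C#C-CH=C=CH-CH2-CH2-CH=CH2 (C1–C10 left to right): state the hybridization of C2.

C2 has 2 σ bonds, plus two π bonds: steric number 2 → sp.

sp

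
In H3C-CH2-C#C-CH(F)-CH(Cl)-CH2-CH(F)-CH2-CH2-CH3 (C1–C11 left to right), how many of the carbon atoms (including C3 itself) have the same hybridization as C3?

C3 is sp (two π bonds).
C1: sp3
C2: sp3
C3: sp ✓
C4: sp ✓
C5: sp3
C6: sp3
C7: sp3
C8: sp3
C9: sp3
C10: sp3
C11: sp3
2 carbons are sp.

2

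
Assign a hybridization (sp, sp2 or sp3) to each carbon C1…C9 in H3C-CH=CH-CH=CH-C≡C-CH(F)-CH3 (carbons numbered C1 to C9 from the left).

C1 sp3, C2 sp2, C3 sp2, C4 sp2, C5 sp2, C6 sp, C7 sp, C8 sp3, C9 sp3

C1 — 4 σ bonds. Steric number 4, so sp3.
C2 — 3 σ bonds, plus one π bond. Steric number 3, so sp2.
C3 (3 σ bonds, plus one π bond) has steric number 3: sp2.
C4 (3 σ bonds, plus one π bond) has steric number 3: sp2.
C5 carries 3 σ bonds, plus one π bond, giving a steric number of 3, so it is sp2.
C6 is sp: 2 σ bonds, plus two π bonds, 2 electron-density regions.
C7 — 2 σ bonds, plus two π bonds. Steric number 2, so sp.
C8: 4 σ bonds — 4 electron domains, sp3.
C9: 4 σ bonds — 4 electron domains, sp3.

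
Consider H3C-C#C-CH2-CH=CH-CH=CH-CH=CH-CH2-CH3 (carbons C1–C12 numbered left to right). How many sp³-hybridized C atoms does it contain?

C1: sp3 ✓
C2: sp
C3: sp
C4: sp3 ✓
C5: sp2
C6: sp2
C7: sp2
C8: sp2
C9: sp2
C10: sp2
C11: sp3 ✓
C12: sp3 ✓
C1, C4, C11, C12 → 4 sp3 carbons.

4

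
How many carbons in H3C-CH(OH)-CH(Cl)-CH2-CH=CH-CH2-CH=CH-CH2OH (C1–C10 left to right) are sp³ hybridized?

C1: sp3 ✓
C2: sp3 ✓
C3: sp3 ✓
C4: sp3 ✓
C5: sp2
C6: sp2
C7: sp3 ✓
C8: sp2
C9: sp2
C10: sp3 ✓
C1, C2, C3, C4, C7, C10 → 6 sp3 carbons.

6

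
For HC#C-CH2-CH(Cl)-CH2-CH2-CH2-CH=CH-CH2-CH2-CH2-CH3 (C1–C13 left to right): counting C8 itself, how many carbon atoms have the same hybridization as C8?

2

C8 is sp2 (one π bond).
C1: sp
C2: sp
C3: sp3
C4: sp3
C5: sp3
C6: sp3
C7: sp3
C8: sp2 ✓
C9: sp2 ✓
C10: sp3
C11: sp3
C12: sp3
C13: sp3
2 carbons are sp2.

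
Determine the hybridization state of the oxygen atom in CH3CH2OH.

The oxygen atom is sp3: 2 σ bonds and 2 lone pairs, 4 electron-density regions.

sp^3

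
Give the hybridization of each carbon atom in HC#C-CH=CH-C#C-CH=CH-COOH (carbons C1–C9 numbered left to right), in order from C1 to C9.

C1 has 2 σ bonds, plus two π bonds: steric number 2 → sp.
C2: 2 σ bonds, plus two π bonds — 2 electron domains, sp.
C3 has 3 σ bonds, plus one π bond: steric number 3 → sp2.
C4 (3 σ bonds, plus one π bond) has steric number 3: sp2.
C5 is sp: 2 σ bonds, plus two π bonds, 2 electron-density regions.
C6 is sp: 2 σ bonds, plus two π bonds, 2 electron-density regions.
C7 (3 σ bonds, plus one π bond) has steric number 3: sp2.
C8: 3 σ bonds, plus one π bond; 3 regions of electron density → sp2.
C9 (3 σ bonds, plus one π bond) has steric number 3: sp2.

C1 sp, C2 sp, C3 sp2, C4 sp2, C5 sp, C6 sp, C7 sp2, C8 sp2, C9 sp2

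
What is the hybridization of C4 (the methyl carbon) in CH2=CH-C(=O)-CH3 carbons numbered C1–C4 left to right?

sp³

C4 (the methyl carbon) (4 σ bonds) has steric number 4: sp3.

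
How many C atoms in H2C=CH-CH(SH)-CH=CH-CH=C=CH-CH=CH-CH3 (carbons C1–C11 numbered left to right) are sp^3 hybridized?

C1: sp2
C2: sp2
C3: sp3 ✓
C4: sp2
C5: sp2
C6: sp2
C7: sp
C8: sp2
C9: sp2
C10: sp2
C11: sp3 ✓
C3, C11 → 2 sp3 carbons.

2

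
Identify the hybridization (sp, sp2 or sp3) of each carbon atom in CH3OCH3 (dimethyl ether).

Each carbon atom is sp3: 4 σ bonds, 4 electron-density regions.

sp³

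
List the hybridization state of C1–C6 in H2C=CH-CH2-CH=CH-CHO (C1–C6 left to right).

C1 (3 σ bonds, plus one π bond) has steric number 3: sp2.
C2 (3 σ bonds, plus one π bond) has steric number 3: sp2.
C3 (4 σ bonds) has steric number 4: sp3.
C4 — 3 σ bonds, plus one π bond. Steric number 3, so sp2.
C5: 3 σ bonds, plus one π bond; 3 regions of electron density → sp2.
C6: 3 σ bonds, plus one π bond — 3 electron domains, sp2.

C1 sp2, C2 sp2, C3 sp3, C4 sp2, C5 sp2, C6 sp2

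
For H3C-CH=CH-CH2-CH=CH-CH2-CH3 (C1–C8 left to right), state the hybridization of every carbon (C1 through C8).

C1 sp3, C2 sp2, C3 sp2, C4 sp3, C5 sp2, C6 sp2, C7 sp3, C8 sp3

C1 is sp3: 4 σ bonds, 4 electron-density regions.
C2 — 3 σ bonds, plus one π bond. Steric number 3, so sp2.
C3 — 3 σ bonds, plus one π bond. Steric number 3, so sp2.
C4 has 4 σ bonds: steric number 4 → sp3.
C5 — 3 σ bonds, plus one π bond. Steric number 3, so sp2.
C6 (3 σ bonds, plus one π bond) has steric number 3: sp2.
C7 — 4 σ bonds. Steric number 4, so sp3.
C8 is sp3: 4 σ bonds, 4 electron-density regions.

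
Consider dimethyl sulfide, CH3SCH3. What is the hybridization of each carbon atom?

sp³

Each carbon atom is sp3: 4 σ bonds, 4 electron-density regions.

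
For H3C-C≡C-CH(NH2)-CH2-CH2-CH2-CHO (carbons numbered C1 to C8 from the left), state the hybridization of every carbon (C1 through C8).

C1 (4 σ bonds) has steric number 4: sp3.
C2 has 2 σ bonds, plus two π bonds: steric number 2 → sp.
C3 has 2 σ bonds, plus two π bonds: steric number 2 → sp.
C4: 4 σ bonds — 4 electron domains, sp3.
C5 is sp3: 4 σ bonds, 4 electron-density regions.
C6 has 4 σ bonds: steric number 4 → sp3.
C7 carries 4 σ bonds, giving a steric number of 4, so it is sp3.
C8 — 3 σ bonds, plus one π bond. Steric number 3, so sp2.

C1 sp3, C2 sp, C3 sp, C4 sp3, C5 sp3, C6 sp3, C7 sp3, C8 sp2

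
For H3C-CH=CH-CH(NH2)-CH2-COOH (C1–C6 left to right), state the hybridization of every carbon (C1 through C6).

C1 has 4 σ bonds: steric number 4 → sp3.
C2 carries 3 σ bonds, plus one π bond, giving a steric number of 3, so it is sp2.
C3 is sp2: 3 σ bonds, plus one π bond, 3 electron-density regions.
C4 is sp3: 4 σ bonds, 4 electron-density regions.
C5 carries 4 σ bonds, giving a steric number of 4, so it is sp3.
C6 (3 σ bonds, plus one π bond) has steric number 3: sp2.

C1 sp3, C2 sp2, C3 sp2, C4 sp3, C5 sp3, C6 sp2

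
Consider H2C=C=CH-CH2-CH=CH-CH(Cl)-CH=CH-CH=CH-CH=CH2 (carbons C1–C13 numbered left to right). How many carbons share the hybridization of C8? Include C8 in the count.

10

C8 is sp2 (one π bond).
C1: sp2 ✓
C2: sp
C3: sp2 ✓
C4: sp3
C5: sp2 ✓
C6: sp2 ✓
C7: sp3
C8: sp2 ✓
C9: sp2 ✓
C10: sp2 ✓
C11: sp2 ✓
C12: sp2 ✓
C13: sp2 ✓
10 carbons are sp2.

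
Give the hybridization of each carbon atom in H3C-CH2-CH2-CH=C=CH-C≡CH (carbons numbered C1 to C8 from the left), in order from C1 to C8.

C1 sp3, C2 sp3, C3 sp3, C4 sp2, C5 sp, C6 sp2, C7 sp, C8 sp

C1: 4 σ bonds; 4 regions of electron density → sp3.
C2 is sp3: 4 σ bonds, 4 electron-density regions.
C3 — 4 σ bonds. Steric number 4, so sp3.
C4: 3 σ bonds, plus one π bond; 3 regions of electron density → sp2.
C5 carries 2 σ bonds, plus two π bonds, giving a steric number of 2, so it is sp.
C6 — 3 σ bonds, plus one π bond. Steric number 3, so sp2.
C7: 2 σ bonds, plus two π bonds; 2 regions of electron density → sp.
C8 carries 2 σ bonds, plus two π bonds, giving a steric number of 2, so it is sp.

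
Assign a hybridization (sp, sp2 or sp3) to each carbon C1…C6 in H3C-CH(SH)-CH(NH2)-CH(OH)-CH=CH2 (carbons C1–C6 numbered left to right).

C1: 4 σ bonds; 4 regions of electron density → sp3.
C2: 4 σ bonds — 4 electron domains, sp3.
C3 carries 4 σ bonds, giving a steric number of 4, so it is sp3.
C4 (4 σ bonds) has steric number 4: sp3.
C5: 3 σ bonds, plus one π bond; 3 regions of electron density → sp2.
C6 is sp2: 3 σ bonds, plus one π bond, 3 electron-density regions.

C1 sp3, C2 sp3, C3 sp3, C4 sp3, C5 sp2, C6 sp2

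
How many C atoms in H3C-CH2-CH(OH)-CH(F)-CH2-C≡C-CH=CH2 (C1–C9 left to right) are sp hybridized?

C1: sp3
C2: sp3
C3: sp3
C4: sp3
C5: sp3
C6: sp ✓
C7: sp ✓
C8: sp2
C9: sp2
C6, C7 → 2 sp carbons.

2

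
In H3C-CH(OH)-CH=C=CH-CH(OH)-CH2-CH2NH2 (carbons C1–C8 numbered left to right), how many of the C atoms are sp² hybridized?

2

C1: sp3
C2: sp3
C3: sp2 ✓
C4: sp
C5: sp2 ✓
C6: sp3
C7: sp3
C8: sp3
C3, C5 → 2 sp2 carbons.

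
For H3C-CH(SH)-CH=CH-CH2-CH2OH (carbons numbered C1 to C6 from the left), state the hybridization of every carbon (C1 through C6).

C1 — 4 σ bonds. Steric number 4, so sp3.
C2 — 4 σ bonds. Steric number 4, so sp3.
C3 (3 σ bonds, plus one π bond) has steric number 3: sp2.
C4 (3 σ bonds, plus one π bond) has steric number 3: sp2.
C5 has 4 σ bonds: steric number 4 → sp3.
C6: 4 σ bonds — 4 electron domains, sp3.

C1 sp3, C2 sp3, C3 sp2, C4 sp2, C5 sp3, C6 sp3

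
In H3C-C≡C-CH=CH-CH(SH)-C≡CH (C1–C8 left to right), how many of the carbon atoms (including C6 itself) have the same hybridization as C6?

2

C6 is sp3 (only σ bonds).
C1: sp3 ✓
C2: sp
C3: sp
C4: sp2
C5: sp2
C6: sp3 ✓
C7: sp
C8: sp
2 carbons are sp3.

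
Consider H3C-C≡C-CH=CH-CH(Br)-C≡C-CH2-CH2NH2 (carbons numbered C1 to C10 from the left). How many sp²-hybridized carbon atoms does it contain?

C1: sp3
C2: sp
C3: sp
C4: sp2 ✓
C5: sp2 ✓
C6: sp3
C7: sp
C8: sp
C9: sp3
C10: sp3
C4, C5 → 2 sp2 carbons.

2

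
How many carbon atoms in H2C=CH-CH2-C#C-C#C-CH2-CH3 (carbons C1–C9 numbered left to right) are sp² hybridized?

C1: sp2 ✓
C2: sp2 ✓
C3: sp3
C4: sp
C5: sp
C6: sp
C7: sp
C8: sp3
C9: sp3
C1, C2 → 2 sp2 carbons.

2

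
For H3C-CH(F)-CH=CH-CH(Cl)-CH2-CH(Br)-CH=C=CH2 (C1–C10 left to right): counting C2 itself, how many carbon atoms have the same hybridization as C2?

C2 is sp3 (only σ bonds).
C1: sp3 ✓
C2: sp3 ✓
C3: sp2
C4: sp2
C5: sp3 ✓
C6: sp3 ✓
C7: sp3 ✓
C8: sp2
C9: sp
C10: sp2
5 carbons are sp3.

5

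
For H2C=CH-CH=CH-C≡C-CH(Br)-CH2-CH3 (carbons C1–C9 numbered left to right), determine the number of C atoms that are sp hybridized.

C1: sp2
C2: sp2
C3: sp2
C4: sp2
C5: sp ✓
C6: sp ✓
C7: sp3
C8: sp3
C9: sp3
C5, C6 → 2 sp carbons.

2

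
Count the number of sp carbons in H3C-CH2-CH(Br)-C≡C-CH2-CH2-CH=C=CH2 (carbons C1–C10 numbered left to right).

C1: sp3
C2: sp3
C3: sp3
C4: sp ✓
C5: sp ✓
C6: sp3
C7: sp3
C8: sp2
C9: sp ✓
C10: sp2
C4, C5, C9 → 3 sp carbons.

3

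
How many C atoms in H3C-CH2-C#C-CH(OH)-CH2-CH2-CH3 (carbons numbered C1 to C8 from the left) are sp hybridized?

C1: sp3
C2: sp3
C3: sp ✓
C4: sp ✓
C5: sp3
C6: sp3
C7: sp3
C8: sp3
C3, C4 → 2 sp carbons.

2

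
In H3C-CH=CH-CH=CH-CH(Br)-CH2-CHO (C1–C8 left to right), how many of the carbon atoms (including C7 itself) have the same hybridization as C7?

3

C7 is sp3 (only σ bonds).
C1: sp3 ✓
C2: sp2
C3: sp2
C4: sp2
C5: sp2
C6: sp3 ✓
C7: sp3 ✓
C8: sp2
3 carbons are sp3.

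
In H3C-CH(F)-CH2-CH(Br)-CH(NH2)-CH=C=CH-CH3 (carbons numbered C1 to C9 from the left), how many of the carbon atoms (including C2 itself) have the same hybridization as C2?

C2 is sp3 (only σ bonds).
C1: sp3 ✓
C2: sp3 ✓
C3: sp3 ✓
C4: sp3 ✓
C5: sp3 ✓
C6: sp2
C7: sp
C8: sp2
C9: sp3 ✓
6 carbons are sp3.

6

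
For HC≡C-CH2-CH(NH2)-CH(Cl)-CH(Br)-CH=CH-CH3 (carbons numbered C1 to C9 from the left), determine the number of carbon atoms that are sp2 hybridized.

2

C1: sp
C2: sp
C3: sp3
C4: sp3
C5: sp3
C6: sp3
C7: sp2 ✓
C8: sp2 ✓
C9: sp3
C7, C8 → 2 sp2 carbons.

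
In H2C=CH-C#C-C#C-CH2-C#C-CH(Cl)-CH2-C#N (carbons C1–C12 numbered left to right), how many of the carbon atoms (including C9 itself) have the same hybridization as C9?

C9 is sp (two π bonds).
C1: sp2
C2: sp2
C3: sp ✓
C4: sp ✓
C5: sp ✓
C6: sp ✓
C7: sp3
C8: sp ✓
C9: sp ✓
C10: sp3
C11: sp3
C12: sp ✓
7 carbons are sp.

7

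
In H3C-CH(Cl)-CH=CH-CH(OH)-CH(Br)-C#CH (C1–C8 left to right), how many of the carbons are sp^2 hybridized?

C1: sp3
C2: sp3
C3: sp2 ✓
C4: sp2 ✓
C5: sp3
C6: sp3
C7: sp
C8: sp
C3, C4 → 2 sp2 carbons.

2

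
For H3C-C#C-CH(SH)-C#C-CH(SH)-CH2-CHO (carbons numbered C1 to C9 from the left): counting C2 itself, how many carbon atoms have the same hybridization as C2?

C2 is sp (two π bonds).
C1: sp3
C2: sp ✓
C3: sp ✓
C4: sp3
C5: sp ✓
C6: sp ✓
C7: sp3
C8: sp3
C9: sp2
4 carbons are sp.

4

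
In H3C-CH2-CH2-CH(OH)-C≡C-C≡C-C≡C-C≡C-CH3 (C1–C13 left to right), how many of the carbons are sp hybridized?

8

C1: sp3
C2: sp3
C3: sp3
C4: sp3
C5: sp ✓
C6: sp ✓
C7: sp ✓
C8: sp ✓
C9: sp ✓
C10: sp ✓
C11: sp ✓
C12: sp ✓
C13: sp3
C5, C6, C7, C8, C9, C10, C11, C12 → 8 sp carbons.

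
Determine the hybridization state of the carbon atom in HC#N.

sp

The carbon atom: 2 σ bonds, plus two π bonds; 2 regions of electron density → sp.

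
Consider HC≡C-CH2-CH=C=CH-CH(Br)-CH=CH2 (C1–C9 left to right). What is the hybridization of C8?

sp2

C8 (3 σ bonds, plus one π bond) has steric number 3: sp2.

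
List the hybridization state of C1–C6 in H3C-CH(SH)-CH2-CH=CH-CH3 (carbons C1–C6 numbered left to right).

C1 sp3, C2 sp3, C3 sp3, C4 sp2, C5 sp2, C6 sp3

C1: 4 σ bonds; 4 regions of electron density → sp3.
C2 is sp3: 4 σ bonds, 4 electron-density regions.
C3: 4 σ bonds; 4 regions of electron density → sp3.
C4: 3 σ bonds, plus one π bond; 3 regions of electron density → sp2.
C5 is sp2: 3 σ bonds, plus one π bond, 3 electron-density regions.
C6 — 4 σ bonds. Steric number 4, so sp3.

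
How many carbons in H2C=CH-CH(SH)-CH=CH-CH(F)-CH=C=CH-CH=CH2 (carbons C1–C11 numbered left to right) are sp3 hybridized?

C1: sp2
C2: sp2
C3: sp3 ✓
C4: sp2
C5: sp2
C6: sp3 ✓
C7: sp2
C8: sp
C9: sp2
C10: sp2
C11: sp2
C3, C6 → 2 sp3 carbons.

2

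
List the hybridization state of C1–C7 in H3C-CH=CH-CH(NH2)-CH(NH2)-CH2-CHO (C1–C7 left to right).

C1: 4 σ bonds; 4 regions of electron density → sp3.
C2 is sp2: 3 σ bonds, plus one π bond, 3 electron-density regions.
C3 (3 σ bonds, plus one π bond) has steric number 3: sp2.
C4 — 4 σ bonds. Steric number 4, so sp3.
C5 has 4 σ bonds: steric number 4 → sp3.
C6 carries 4 σ bonds, giving a steric number of 4, so it is sp3.
C7 has 3 σ bonds, plus one π bond: steric number 3 → sp2.

C1 sp3, C2 sp2, C3 sp2, C4 sp3, C5 sp3, C6 sp3, C7 sp2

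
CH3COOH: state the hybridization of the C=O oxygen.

The C=O oxygen (1 σ bond and 2 lone pairs, plus one π bond) has steric number 3: sp2.

sp2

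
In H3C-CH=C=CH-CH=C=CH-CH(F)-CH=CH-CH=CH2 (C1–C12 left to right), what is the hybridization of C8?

sp^3

C8 (4 σ bonds) has steric number 4: sp3.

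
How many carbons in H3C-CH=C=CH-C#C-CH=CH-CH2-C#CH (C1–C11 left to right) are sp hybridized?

C1: sp3
C2: sp2
C3: sp ✓
C4: sp2
C5: sp ✓
C6: sp ✓
C7: sp2
C8: sp2
C9: sp3
C10: sp ✓
C11: sp ✓
C3, C5, C6, C10, C11 → 5 sp carbons.

5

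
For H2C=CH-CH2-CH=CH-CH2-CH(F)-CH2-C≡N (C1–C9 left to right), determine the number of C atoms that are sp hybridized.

C1: sp2
C2: sp2
C3: sp3
C4: sp2
C5: sp2
C6: sp3
C7: sp3
C8: sp3
C9: sp ✓
C9 → 1 sp carbon.

1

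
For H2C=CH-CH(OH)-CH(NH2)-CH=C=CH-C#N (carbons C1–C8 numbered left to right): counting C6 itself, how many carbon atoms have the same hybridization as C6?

2

C6 is sp (two π bonds).
C1: sp2
C2: sp2
C3: sp3
C4: sp3
C5: sp2
C6: sp ✓
C7: sp2
C8: sp ✓
2 carbons are sp.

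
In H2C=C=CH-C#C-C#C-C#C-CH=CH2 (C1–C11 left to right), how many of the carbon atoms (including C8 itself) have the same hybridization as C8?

7

C8 is sp (two π bonds).
C1: sp2
C2: sp ✓
C3: sp2
C4: sp ✓
C5: sp ✓
C6: sp ✓
C7: sp ✓
C8: sp ✓
C9: sp ✓
C10: sp2
C11: sp2
7 carbons are sp.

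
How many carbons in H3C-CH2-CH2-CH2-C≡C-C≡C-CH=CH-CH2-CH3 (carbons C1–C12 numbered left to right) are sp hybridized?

4

C1: sp3
C2: sp3
C3: sp3
C4: sp3
C5: sp ✓
C6: sp ✓
C7: sp ✓
C8: sp ✓
C9: sp2
C10: sp2
C11: sp3
C12: sp3
C5, C6, C7, C8 → 4 sp carbons.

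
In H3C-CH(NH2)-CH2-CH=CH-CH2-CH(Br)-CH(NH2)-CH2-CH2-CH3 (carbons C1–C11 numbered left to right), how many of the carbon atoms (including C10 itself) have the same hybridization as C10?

9

C10 is sp3 (only σ bonds).
C1: sp3 ✓
C2: sp3 ✓
C3: sp3 ✓
C4: sp2
C5: sp2
C6: sp3 ✓
C7: sp3 ✓
C8: sp3 ✓
C9: sp3 ✓
C10: sp3 ✓
C11: sp3 ✓
9 carbons are sp3.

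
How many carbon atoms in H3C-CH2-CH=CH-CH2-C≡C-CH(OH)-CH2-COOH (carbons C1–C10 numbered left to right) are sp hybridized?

C1: sp3
C2: sp3
C3: sp2
C4: sp2
C5: sp3
C6: sp ✓
C7: sp ✓
C8: sp3
C9: sp3
C10: sp2
C6, C7 → 2 sp carbons.

2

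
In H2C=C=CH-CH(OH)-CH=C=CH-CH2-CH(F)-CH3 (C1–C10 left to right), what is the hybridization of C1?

C1 — 3 σ bonds, plus one π bond. Steric number 3, so sp2.

sp^2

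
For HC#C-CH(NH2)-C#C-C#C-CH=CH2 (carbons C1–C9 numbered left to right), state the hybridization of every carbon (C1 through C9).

C1 carries 2 σ bonds, plus two π bonds, giving a steric number of 2, so it is sp.
C2 — 2 σ bonds, plus two π bonds. Steric number 2, so sp.
C3 has 4 σ bonds: steric number 4 → sp3.
C4 — 2 σ bonds, plus two π bonds. Steric number 2, so sp.
C5 carries 2 σ bonds, plus two π bonds, giving a steric number of 2, so it is sp.
C6 carries 2 σ bonds, plus two π bonds, giving a steric number of 2, so it is sp.
C7: 2 σ bonds, plus two π bonds; 2 regions of electron density → sp.
C8 carries 3 σ bonds, plus one π bond, giving a steric number of 3, so it is sp2.
C9 is sp2: 3 σ bonds, plus one π bond, 3 electron-density regions.

C1 sp, C2 sp, C3 sp3, C4 sp, C5 sp, C6 sp, C7 sp, C8 sp2, C9 sp2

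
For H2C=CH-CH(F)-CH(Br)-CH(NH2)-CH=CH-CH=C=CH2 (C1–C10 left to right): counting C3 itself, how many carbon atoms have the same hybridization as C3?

3

C3 is sp3 (only σ bonds).
C1: sp2
C2: sp2
C3: sp3 ✓
C4: sp3 ✓
C5: sp3 ✓
C6: sp2
C7: sp2
C8: sp2
C9: sp
C10: sp2
3 carbons are sp3.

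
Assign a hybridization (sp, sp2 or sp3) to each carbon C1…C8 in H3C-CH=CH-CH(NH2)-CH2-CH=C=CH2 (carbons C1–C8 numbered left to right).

C1 (4 σ bonds) has steric number 4: sp3.
C2 has 3 σ bonds, plus one π bond: steric number 3 → sp2.
C3 (3 σ bonds, plus one π bond) has steric number 3: sp2.
C4 — 4 σ bonds. Steric number 4, so sp3.
C5 is sp3: 4 σ bonds, 4 electron-density regions.
C6 — 3 σ bonds, plus one π bond. Steric number 3, so sp2.
C7: 2 σ bonds, plus two π bonds; 2 regions of electron density → sp.
C8 is sp2: 3 σ bonds, plus one π bond, 3 electron-density regions.

C1 sp3, C2 sp2, C3 sp2, C4 sp3, C5 sp3, C6 sp2, C7 sp, C8 sp2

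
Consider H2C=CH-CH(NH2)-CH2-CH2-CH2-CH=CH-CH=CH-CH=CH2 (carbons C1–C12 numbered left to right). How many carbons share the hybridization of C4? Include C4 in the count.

C4 is sp3 (only σ bonds).
C1: sp2
C2: sp2
C3: sp3 ✓
C4: sp3 ✓
C5: sp3 ✓
C6: sp3 ✓
C7: sp2
C8: sp2
C9: sp2
C10: sp2
C11: sp2
C12: sp2
4 carbons are sp3.

4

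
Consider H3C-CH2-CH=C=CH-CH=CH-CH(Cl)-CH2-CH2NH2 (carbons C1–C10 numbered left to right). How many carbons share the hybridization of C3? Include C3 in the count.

C3 is sp2 (one π bond).
C1: sp3
C2: sp3
C3: sp2 ✓
C4: sp
C5: sp2 ✓
C6: sp2 ✓
C7: sp2 ✓
C8: sp3
C9: sp3
C10: sp3
4 carbons are sp2.

4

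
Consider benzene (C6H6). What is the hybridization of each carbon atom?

Every ring carbon has three σ bonds and contributes one p electron to the aromatic π system.

sp^2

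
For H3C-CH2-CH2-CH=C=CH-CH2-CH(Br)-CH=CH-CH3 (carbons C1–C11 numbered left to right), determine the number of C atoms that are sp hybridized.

1

C1: sp3
C2: sp3
C3: sp3
C4: sp2
C5: sp ✓
C6: sp2
C7: sp3
C8: sp3
C9: sp2
C10: sp2
C11: sp3
C5 → 1 sp carbon.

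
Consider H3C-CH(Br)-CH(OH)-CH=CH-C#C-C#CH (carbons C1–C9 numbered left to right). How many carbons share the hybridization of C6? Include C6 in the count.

C6 is sp (two π bonds).
C1: sp3
C2: sp3
C3: sp3
C4: sp2
C5: sp2
C6: sp ✓
C7: sp ✓
C8: sp ✓
C9: sp ✓
4 carbons are sp.

4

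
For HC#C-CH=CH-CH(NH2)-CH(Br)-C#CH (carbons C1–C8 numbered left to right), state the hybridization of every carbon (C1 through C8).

C1 sp, C2 sp, C3 sp2, C4 sp2, C5 sp3, C6 sp3, C7 sp, C8 sp

C1 is sp: 2 σ bonds, plus two π bonds, 2 electron-density regions.
C2 — 2 σ bonds, plus two π bonds. Steric number 2, so sp.
C3: 3 σ bonds, plus one π bond; 3 regions of electron density → sp2.
C4 carries 3 σ bonds, plus one π bond, giving a steric number of 3, so it is sp2.
C5 (4 σ bonds) has steric number 4: sp3.
C6 is sp3: 4 σ bonds, 4 electron-density regions.
C7 has 2 σ bonds, plus two π bonds: steric number 2 → sp.
C8 has 2 σ bonds, plus two π bonds: steric number 2 → sp.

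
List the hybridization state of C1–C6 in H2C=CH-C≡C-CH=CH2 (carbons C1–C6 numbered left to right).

C1 sp2, C2 sp2, C3 sp, C4 sp, C5 sp2, C6 sp2

C1 has 3 σ bonds, plus one π bond: steric number 3 → sp2.
C2: 3 σ bonds, plus one π bond; 3 regions of electron density → sp2.
C3 (2 σ bonds, plus two π bonds) has steric number 2: sp.
C4 carries 2 σ bonds, plus two π bonds, giving a steric number of 2, so it is sp.
C5 — 3 σ bonds, plus one π bond. Steric number 3, so sp2.
C6 carries 3 σ bonds, plus one π bond, giving a steric number of 3, so it is sp2.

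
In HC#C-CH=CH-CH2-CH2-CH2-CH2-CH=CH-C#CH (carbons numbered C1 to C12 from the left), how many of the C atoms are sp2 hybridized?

4

C1: sp
C2: sp
C3: sp2 ✓
C4: sp2 ✓
C5: sp3
C6: sp3
C7: sp3
C8: sp3
C9: sp2 ✓
C10: sp2 ✓
C11: sp
C12: sp
C3, C4, C9, C10 → 4 sp2 carbons.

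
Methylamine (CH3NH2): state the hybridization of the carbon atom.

sp³

The carbon atom: 4 σ bonds; 4 regions of electron density → sp3.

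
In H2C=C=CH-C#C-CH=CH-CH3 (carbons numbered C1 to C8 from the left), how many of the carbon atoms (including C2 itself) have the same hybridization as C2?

C2 is sp (two π bonds).
C1: sp2
C2: sp ✓
C3: sp2
C4: sp ✓
C5: sp ✓
C6: sp2
C7: sp2
C8: sp3
3 carbons are sp.

3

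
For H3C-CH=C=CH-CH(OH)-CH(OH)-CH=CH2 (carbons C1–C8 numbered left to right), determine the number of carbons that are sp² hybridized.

4

C1: sp3
C2: sp2 ✓
C3: sp
C4: sp2 ✓
C5: sp3
C6: sp3
C7: sp2 ✓
C8: sp2 ✓
C2, C4, C7, C8 → 4 sp2 carbons.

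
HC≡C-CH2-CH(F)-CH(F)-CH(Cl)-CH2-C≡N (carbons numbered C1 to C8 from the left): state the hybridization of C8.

sp

C8 — 2 σ bonds, plus two π bonds. Steric number 2, so sp.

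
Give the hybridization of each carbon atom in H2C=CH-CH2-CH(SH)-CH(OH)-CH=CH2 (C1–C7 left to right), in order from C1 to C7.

C1 sp2, C2 sp2, C3 sp3, C4 sp3, C5 sp3, C6 sp2, C7 sp2

C1 carries 3 σ bonds, plus one π bond, giving a steric number of 3, so it is sp2.
C2: 3 σ bonds, plus one π bond; 3 regions of electron density → sp2.
C3 carries 4 σ bonds, giving a steric number of 4, so it is sp3.
C4: 4 σ bonds — 4 electron domains, sp3.
C5 is sp3: 4 σ bonds, 4 electron-density regions.
C6: 3 σ bonds, plus one π bond; 3 regions of electron density → sp2.
C7: 3 σ bonds, plus one π bond — 3 electron domains, sp2.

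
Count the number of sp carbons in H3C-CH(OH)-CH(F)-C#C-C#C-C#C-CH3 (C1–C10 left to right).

C1: sp3
C2: sp3
C3: sp3
C4: sp ✓
C5: sp ✓
C6: sp ✓
C7: sp ✓
C8: sp ✓
C9: sp ✓
C10: sp3
C4, C5, C6, C7, C8, C9 → 6 sp carbons.

6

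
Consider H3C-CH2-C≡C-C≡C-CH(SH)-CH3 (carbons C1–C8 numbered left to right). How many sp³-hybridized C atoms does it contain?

C1: sp3 ✓
C2: sp3 ✓
C3: sp
C4: sp
C5: sp
C6: sp
C7: sp3 ✓
C8: sp3 ✓
C1, C2, C7, C8 → 4 sp3 carbons.

4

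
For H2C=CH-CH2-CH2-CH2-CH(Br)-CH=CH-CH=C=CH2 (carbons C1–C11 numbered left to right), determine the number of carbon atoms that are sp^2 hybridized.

C1: sp2 ✓
C2: sp2 ✓
C3: sp3
C4: sp3
C5: sp3
C6: sp3
C7: sp2 ✓
C8: sp2 ✓
C9: sp2 ✓
C10: sp
C11: sp2 ✓
C1, C2, C7, C8, C9, C11 → 6 sp2 carbons.

6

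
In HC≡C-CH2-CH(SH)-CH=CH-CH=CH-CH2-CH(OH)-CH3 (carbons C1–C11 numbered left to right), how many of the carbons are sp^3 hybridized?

C1: sp
C2: sp
C3: sp3 ✓
C4: sp3 ✓
C5: sp2
C6: sp2
C7: sp2
C8: sp2
C9: sp3 ✓
C10: sp3 ✓
C11: sp3 ✓
C3, C4, C9, C10, C11 → 5 sp3 carbons.

5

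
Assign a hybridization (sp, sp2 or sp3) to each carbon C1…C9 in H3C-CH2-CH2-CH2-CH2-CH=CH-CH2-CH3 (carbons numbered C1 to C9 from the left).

C1 sp3, C2 sp3, C3 sp3, C4 sp3, C5 sp3, C6 sp2, C7 sp2, C8 sp3, C9 sp3

C1 — 4 σ bonds. Steric number 4, so sp3.
C2 (4 σ bonds) has steric number 4: sp3.
C3 carries 4 σ bonds, giving a steric number of 4, so it is sp3.
C4 — 4 σ bonds. Steric number 4, so sp3.
C5 — 4 σ bonds. Steric number 4, so sp3.
C6: 3 σ bonds, plus one π bond; 3 regions of electron density → sp2.
C7: 3 σ bonds, plus one π bond — 3 electron domains, sp2.
C8: 4 σ bonds; 4 regions of electron density → sp3.
C9: 4 σ bonds — 4 electron domains, sp3.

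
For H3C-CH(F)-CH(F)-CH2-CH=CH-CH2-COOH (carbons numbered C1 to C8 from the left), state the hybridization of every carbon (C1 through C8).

C1 — 4 σ bonds. Steric number 4, so sp3.
C2 — 4 σ bonds. Steric number 4, so sp3.
C3 carries 4 σ bonds, giving a steric number of 4, so it is sp3.
C4: 4 σ bonds — 4 electron domains, sp3.
C5 carries 3 σ bonds, plus one π bond, giving a steric number of 3, so it is sp2.
C6 is sp2: 3 σ bonds, plus one π bond, 3 electron-density regions.
C7: 4 σ bonds; 4 regions of electron density → sp3.
C8 carries 3 σ bonds, plus one π bond, giving a steric number of 3, so it is sp2.

C1 sp3, C2 sp3, C3 sp3, C4 sp3, C5 sp2, C6 sp2, C7 sp3, C8 sp2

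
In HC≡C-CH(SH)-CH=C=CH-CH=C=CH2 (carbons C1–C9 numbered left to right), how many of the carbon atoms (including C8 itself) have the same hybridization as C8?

4

C8 is sp (two π bonds).
C1: sp ✓
C2: sp ✓
C3: sp3
C4: sp2
C5: sp ✓
C6: sp2
C7: sp2
C8: sp ✓
C9: sp2
4 carbons are sp.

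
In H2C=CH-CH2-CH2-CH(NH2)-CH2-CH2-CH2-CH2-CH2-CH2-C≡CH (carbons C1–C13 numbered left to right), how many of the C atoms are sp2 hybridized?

2

C1: sp2 ✓
C2: sp2 ✓
C3: sp3
C4: sp3
C5: sp3
C6: sp3
C7: sp3
C8: sp3
C9: sp3
C10: sp3
C11: sp3
C12: sp
C13: sp
C1, C2 → 2 sp2 carbons.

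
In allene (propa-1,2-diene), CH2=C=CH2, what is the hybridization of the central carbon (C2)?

Two σ bonds and two π bonds (one to each neighbour) → sp.

sp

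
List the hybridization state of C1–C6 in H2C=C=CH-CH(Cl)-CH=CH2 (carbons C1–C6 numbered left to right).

C1 is sp2: 3 σ bonds, plus one π bond, 3 electron-density regions.
C2 is sp: 2 σ bonds, plus two π bonds, 2 electron-density regions.
C3: 3 σ bonds, plus one π bond — 3 electron domains, sp2.
C4: 4 σ bonds — 4 electron domains, sp3.
C5: 3 σ bonds, plus one π bond; 3 regions of electron density → sp2.
C6 carries 3 σ bonds, plus one π bond, giving a steric number of 3, so it is sp2.

C1 sp2, C2 sp, C3 sp2, C4 sp3, C5 sp2, C6 sp2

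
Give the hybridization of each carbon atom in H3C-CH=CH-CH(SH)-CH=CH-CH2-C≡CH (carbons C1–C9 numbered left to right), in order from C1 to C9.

C1 sp3, C2 sp2, C3 sp2, C4 sp3, C5 sp2, C6 sp2, C7 sp3, C8 sp, C9 sp

C1 is sp3: 4 σ bonds, 4 electron-density regions.
C2 — 3 σ bonds, plus one π bond. Steric number 3, so sp2.
C3 has 3 σ bonds, plus one π bond: steric number 3 → sp2.
C4 — 4 σ bonds. Steric number 4, so sp3.
C5 carries 3 σ bonds, plus one π bond, giving a steric number of 3, so it is sp2.
C6: 3 σ bonds, plus one π bond; 3 regions of electron density → sp2.
C7 carries 4 σ bonds, giving a steric number of 4, so it is sp3.
C8: 2 σ bonds, plus two π bonds; 2 regions of electron density → sp.
C9 has 2 σ bonds, plus two π bonds: steric number 2 → sp.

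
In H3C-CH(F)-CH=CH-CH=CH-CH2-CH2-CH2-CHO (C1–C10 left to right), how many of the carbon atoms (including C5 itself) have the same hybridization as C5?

5

C5 is sp2 (one π bond).
C1: sp3
C2: sp3
C3: sp2 ✓
C4: sp2 ✓
C5: sp2 ✓
C6: sp2 ✓
C7: sp3
C8: sp3
C9: sp3
C10: sp2 ✓
5 carbons are sp2.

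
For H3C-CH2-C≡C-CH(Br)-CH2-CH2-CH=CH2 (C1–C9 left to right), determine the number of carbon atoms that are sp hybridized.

2

C1: sp3
C2: sp3
C3: sp ✓
C4: sp ✓
C5: sp3
C6: sp3
C7: sp3
C8: sp2
C9: sp2
C3, C4 → 2 sp carbons.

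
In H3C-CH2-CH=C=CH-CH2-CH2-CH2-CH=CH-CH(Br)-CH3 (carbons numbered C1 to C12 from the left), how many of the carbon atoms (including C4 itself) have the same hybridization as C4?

C4 is sp (two π bonds).
C1: sp3
C2: sp3
C3: sp2
C4: sp ✓
C5: sp2
C6: sp3
C7: sp3
C8: sp3
C9: sp2
C10: sp2
C11: sp3
C12: sp3
1 carbon is sp.

1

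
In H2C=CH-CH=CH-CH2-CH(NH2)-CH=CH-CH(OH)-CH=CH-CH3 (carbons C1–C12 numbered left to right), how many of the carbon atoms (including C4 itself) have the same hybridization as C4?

C4 is sp2 (one π bond).
C1: sp2 ✓
C2: sp2 ✓
C3: sp2 ✓
C4: sp2 ✓
C5: sp3
C6: sp3
C7: sp2 ✓
C8: sp2 ✓
C9: sp3
C10: sp2 ✓
C11: sp2 ✓
C12: sp3
8 carbons are sp2.

8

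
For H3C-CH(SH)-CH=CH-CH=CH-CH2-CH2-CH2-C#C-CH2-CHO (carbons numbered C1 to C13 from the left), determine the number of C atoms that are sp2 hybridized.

C1: sp3
C2: sp3
C3: sp2 ✓
C4: sp2 ✓
C5: sp2 ✓
C6: sp2 ✓
C7: sp3
C8: sp3
C9: sp3
C10: sp
C11: sp
C12: sp3
C13: sp2 ✓
C3, C4, C5, C6, C13 → 5 sp2 carbons.

5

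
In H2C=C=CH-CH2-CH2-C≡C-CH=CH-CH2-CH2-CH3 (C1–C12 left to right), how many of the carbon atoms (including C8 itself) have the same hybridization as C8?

C8 is sp2 (one π bond).
C1: sp2 ✓
C2: sp
C3: sp2 ✓
C4: sp3
C5: sp3
C6: sp
C7: sp
C8: sp2 ✓
C9: sp2 ✓
C10: sp3
C11: sp3
C12: sp3
4 carbons are sp2.

4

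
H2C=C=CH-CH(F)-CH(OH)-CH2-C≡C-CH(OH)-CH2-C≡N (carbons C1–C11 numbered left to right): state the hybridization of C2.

sp

C2: 2 σ bonds, plus two π bonds — 2 electron domains, sp.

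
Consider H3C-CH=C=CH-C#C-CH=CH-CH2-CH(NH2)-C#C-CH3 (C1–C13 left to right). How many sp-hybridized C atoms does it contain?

C1: sp3
C2: sp2
C3: sp ✓
C4: sp2
C5: sp ✓
C6: sp ✓
C7: sp2
C8: sp2
C9: sp3
C10: sp3
C11: sp ✓
C12: sp ✓
C13: sp3
C3, C5, C6, C11, C12 → 5 sp carbons.

5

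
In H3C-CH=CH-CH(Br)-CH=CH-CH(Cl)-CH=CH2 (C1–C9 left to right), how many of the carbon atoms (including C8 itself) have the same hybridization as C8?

C8 is sp2 (one π bond).
C1: sp3
C2: sp2 ✓
C3: sp2 ✓
C4: sp3
C5: sp2 ✓
C6: sp2 ✓
C7: sp3
C8: sp2 ✓
C9: sp2 ✓
6 carbons are sp2.

6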